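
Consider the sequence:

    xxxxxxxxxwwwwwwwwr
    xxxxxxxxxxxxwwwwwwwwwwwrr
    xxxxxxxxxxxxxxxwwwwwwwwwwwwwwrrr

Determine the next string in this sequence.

The n-th term is 3n x's then 3n-1 w's then n-2 r's, where the shown terms are n = 3, 4, 5.
For the next term, n = 6, so the run lengths are 18, 17, 4.

xxxxxxxxxxxxxxxxxxwwwwwwwwwwwwwwwwwrrrr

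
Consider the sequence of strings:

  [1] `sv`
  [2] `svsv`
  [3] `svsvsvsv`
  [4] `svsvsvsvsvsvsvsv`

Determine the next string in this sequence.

svsvsvsvsvsvsvsvsvsvsvsvsvsvsvsv

Each string is two copies of the previous one concatenated.
So the next term is two copies of svsvsvsvsvsvsvsv.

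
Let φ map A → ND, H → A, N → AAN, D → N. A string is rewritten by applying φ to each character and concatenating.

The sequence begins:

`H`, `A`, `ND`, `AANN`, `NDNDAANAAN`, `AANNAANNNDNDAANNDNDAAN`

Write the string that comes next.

NDNDAANAANNDNDAANAANAANNAANNNDNDAANAANNAANNNDNDAAN

φ(AANNAANNNDNDAANNDNDAAN) expands symbol-by-symbol to ND ND AAN AAN ND ND AAN AAN AAN N AAN N ND ND AAN AAN N AAN N ND ND AAN; joining the 22 pieces gives the next term.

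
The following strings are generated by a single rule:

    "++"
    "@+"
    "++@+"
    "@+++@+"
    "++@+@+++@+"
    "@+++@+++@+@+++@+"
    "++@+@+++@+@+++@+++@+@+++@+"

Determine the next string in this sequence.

From term 3 onward, concatenate the second-to-last term with the last: ++·@+ = ++@+, @+·++@+ = @+++@+, …
So term 8 is @+++@+++@+@+++@+·++@+@+++@+@+++@+++@+@+++@+.

@+++@+++@+@+++@+++@+@+++@+@+++@+++@+@+++@+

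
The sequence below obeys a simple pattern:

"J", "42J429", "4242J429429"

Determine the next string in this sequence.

Each term wraps the previous one in 42 on the left and 429 on the right.
Applying this once more to 4242J429429:

424242J429429429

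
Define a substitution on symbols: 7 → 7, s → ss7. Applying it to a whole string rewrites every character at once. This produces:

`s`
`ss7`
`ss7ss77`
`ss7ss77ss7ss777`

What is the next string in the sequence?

ss7ss77ss7ss777ss7ss77ss7ss7777

φ(ss7ss77ss7ss777) expands symbol-by-symbol to ss7 ss7 7 ss7 ss7 7 7 ss7 ss7 7 ss7 ss7 7 7 7; joining the 15 pieces gives the next term.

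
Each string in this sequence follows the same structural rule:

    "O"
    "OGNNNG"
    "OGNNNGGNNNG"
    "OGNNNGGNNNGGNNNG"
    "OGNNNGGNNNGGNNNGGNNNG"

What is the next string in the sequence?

Each term is the previous one with GNNNG appended.
Applying this once more to OGNNNGGNNNGGNNNGGNNNG:

OGNNNGGNNNGGNNNGGNNNGGNNNG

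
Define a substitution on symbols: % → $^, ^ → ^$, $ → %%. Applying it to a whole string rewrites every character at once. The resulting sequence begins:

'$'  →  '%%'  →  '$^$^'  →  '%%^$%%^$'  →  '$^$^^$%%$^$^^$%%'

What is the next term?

φ($^$^^$%%$^$^^$%%) expands symbol-by-symbol to %% ^$ %% ^$ ^$ %% $^ $^ %% ^$ %% ^$ ^$ %% $^ $^; joining the 16 pieces gives the next term.

%%^$%%^$^$%%$^$^%%^$%%^$^$%%$^$^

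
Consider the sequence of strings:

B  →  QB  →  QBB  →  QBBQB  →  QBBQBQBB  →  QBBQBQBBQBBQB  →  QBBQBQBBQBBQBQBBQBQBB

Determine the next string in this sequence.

QBBQBQBBQBBQBQBBQBQBBQBBQBQBBQBBQB

From term 3 onward, concatenate the last term with the second-to-last: QB·B = QBB, QBB·QB = QBBQB, …
The next term joins QBBQBQBBQBBQBQBBQBQBB and QBBQBQBBQBBQB.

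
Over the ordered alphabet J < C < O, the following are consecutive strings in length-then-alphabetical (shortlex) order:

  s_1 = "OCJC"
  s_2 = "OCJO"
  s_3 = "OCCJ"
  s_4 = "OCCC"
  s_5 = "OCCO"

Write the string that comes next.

OCOJ

The successor of OCCO increments the rightmost position that isn't already O and resets every position after it to J.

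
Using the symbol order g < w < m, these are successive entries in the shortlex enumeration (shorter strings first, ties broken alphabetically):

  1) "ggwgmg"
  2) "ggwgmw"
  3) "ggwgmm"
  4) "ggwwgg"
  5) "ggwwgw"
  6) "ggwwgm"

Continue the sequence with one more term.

Find the rightmost character of ggwwgm below m, bump it to the next letter, and reset everything to its right to g.

ggwwwg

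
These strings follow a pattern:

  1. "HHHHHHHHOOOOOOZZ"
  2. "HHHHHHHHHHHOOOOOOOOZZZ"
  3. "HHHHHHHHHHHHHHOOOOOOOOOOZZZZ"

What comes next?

HHHHHHHHHHHHHHHHHOOOOOOOOOOOOZZZZZ

Each string has the form H^{3n+2} O^{2n+2} Z^{n}, where the shown terms are n = 2, 3, 4.
At n = 5 the blocks have lengths 17, 12, 5.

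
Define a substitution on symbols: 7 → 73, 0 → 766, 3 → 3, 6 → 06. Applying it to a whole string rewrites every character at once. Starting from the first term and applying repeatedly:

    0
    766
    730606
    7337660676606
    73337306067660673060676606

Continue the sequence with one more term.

Applying the rule to each of the 26 symbols of 73337306067660673060676606 gives the pieces 73 3 3 3 73 3 766 06 766 06 73 06 06 766 06 73 3 766 06 766 06 73 06 06 766 06, which concatenate to the answer.

73333733766067660673060676606733766067660673060676606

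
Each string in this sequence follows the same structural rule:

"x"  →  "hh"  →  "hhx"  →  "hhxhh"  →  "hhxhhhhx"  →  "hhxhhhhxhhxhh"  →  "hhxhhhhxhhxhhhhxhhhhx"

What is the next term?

This is a Fibonacci-style word recurrence s(k) = s(k−1)·s(k−2): e.g. hh·x = hhx.
The next term joins hhxhhhhxhhxhhhhxhhhhx and hhxhhhhxhhxhh.

hhxhhhhxhhxhhhhxhhhhxhhxhhhhxhhxhh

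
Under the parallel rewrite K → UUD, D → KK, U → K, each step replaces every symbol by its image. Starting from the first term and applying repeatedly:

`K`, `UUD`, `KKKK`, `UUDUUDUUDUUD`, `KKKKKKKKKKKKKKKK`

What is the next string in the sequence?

Replace each of the 16 characters of KKKKKKKKKKKKKKKK in place — UUD UUD UUD UUD UUD UUD UUD UUD UUD UUD UUD UUD UUD UUD UUD UUD — and concatenate.

UUDUUDUUDUUDUUDUUDUUDUUDUUDUUDUUDUUDUUDUUDUUDUUD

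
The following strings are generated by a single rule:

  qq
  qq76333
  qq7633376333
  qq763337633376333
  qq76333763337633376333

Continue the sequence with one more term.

The strings grow by a fixed suffix 76333 each time.
So the next term is qq76333763337633376333·76333.

qq7633376333763337633376333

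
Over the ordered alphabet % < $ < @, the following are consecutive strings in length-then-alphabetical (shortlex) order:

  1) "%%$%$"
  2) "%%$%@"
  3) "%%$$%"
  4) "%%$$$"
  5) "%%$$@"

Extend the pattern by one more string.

%%$@%

Find the rightmost character of %%$$@ below @, bump it to the next letter, and reset everything to its right to %.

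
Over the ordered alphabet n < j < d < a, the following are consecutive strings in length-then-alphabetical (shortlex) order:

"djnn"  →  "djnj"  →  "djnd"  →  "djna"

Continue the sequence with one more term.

Find the rightmost character of djna below a, bump it to the next letter, and reset everything to its right to n.

djjn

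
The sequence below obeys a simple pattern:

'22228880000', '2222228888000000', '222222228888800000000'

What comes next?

22222222228888880000000000

Each string has the form 2^{2n} 8^{n+1} 0^{2n}, where the shown terms are n = 2, 3, 4.
Setting n = 5 gives 10, 6, 10 characters in each block.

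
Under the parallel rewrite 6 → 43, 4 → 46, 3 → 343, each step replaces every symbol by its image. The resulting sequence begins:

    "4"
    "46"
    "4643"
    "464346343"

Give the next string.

464346343464334346343

Rewriting each symbol of 464346343: 4→46, 6→43, 4→46, 3→343, 4→46, 6→43, 3→343, 4→46, 3→343, which concatenates to 46 43 46 343 46 43 343 46 343.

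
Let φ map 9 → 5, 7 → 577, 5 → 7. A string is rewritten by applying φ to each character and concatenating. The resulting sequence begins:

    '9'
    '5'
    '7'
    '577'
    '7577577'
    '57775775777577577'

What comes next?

Rewriting the 17 symbols of 57775775777577577 one by one yields 7 577 577 577 7 577 577 7 577 577 577 7 577 577 7 577 577; concatenated:

75775775777577577757757757775775777577577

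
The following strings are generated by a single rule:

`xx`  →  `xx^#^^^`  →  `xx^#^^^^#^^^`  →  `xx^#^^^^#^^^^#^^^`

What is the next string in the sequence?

The strings grow by a fixed suffix ^#^^^ each time.
Applying this once more to xx^#^^^^#^^^^#^^^:

xx^#^^^^#^^^^#^^^^#^^^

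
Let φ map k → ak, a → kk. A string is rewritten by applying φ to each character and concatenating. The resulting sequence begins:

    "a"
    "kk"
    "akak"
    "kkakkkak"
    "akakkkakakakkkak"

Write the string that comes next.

Rewriting the 16 symbols of akakkkakakakkkak one by one yields kk ak kk ak ak ak kk ak kk ak kk ak ak ak kk ak; concatenated:

kkakkkakakakkkakkkakkkakakakkkak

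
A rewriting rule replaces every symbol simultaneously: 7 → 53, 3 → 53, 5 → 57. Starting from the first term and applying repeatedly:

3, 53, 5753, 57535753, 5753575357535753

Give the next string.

Applying the rule to each of the 16 symbols of 5753575357535753 gives the pieces 57 53 57 53 57 53 57 53 57 53 57 53 57 53 57 53, which concatenate to the answer.

57535753575357535753575357535753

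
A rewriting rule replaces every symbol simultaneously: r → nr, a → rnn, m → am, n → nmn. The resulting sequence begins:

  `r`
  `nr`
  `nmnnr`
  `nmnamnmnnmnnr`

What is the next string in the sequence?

nmnamnmnrnnamnmnamnmnnmnamnmnnmnnr

Replace each of the 13 characters of nmnamnmnnmnnr in place — nmn am nmn rnn am nmn am nmn nmn am nmn nmn nr — and concatenate.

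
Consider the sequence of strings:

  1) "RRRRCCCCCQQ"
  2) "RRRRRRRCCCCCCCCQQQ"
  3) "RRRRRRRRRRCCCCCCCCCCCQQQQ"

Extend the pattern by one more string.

The n-th term is 3n+1 R's then 3n+2 C's then n+1 Q's (n = 1, 2, …).
At n = 4 the blocks have lengths 13, 14, 5.

RRRRRRRRRRRRRCCCCCCCCCCCCCCQQQQQ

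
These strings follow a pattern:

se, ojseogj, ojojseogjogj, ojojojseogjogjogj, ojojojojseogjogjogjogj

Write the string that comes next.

Each term wraps the previous one in oj on the left and ogj on the right.
Applying this once more to ojojojojseogjogjogjogj:

ojojojojojseogjogjogjogjogj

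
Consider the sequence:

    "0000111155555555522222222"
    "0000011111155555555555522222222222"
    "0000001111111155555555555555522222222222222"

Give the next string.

Reading off run lengths: 0 runs 4, 5, 6; 1 runs 4, 6, 8; 5 runs 9, 12, 15; 2 runs 8, 11, 14 — each is linear in n, where the shown terms are n = 2, 3, 4.
For the next term, n = 5, so the run lengths are 7, 10, 18, 17.

0000000111111111155555555555555555522222222222222222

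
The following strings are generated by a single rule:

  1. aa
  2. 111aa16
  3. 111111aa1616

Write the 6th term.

111111111111111aa1616161616

s(k+1) = 111·s(k)·16, so each term gains 111 as a prefix and 16 as a suffix.
From 111111aa1616, 3 further steps: 111111aa1616 → 111111111aa161616 → 111111111111aa16161616 → (answer).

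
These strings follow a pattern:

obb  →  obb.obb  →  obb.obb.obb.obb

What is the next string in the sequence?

obb.obb.obb.obb.obb.obb.obb.obb

Each string is two copies of the previous one joined by '.'.
One more doubling of obb.obb.obb.obb gives the answer.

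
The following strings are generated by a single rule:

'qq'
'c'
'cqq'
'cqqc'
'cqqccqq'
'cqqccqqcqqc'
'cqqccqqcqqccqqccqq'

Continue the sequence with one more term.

cqqccqqcqqccqqccqqcqqccqqcqqc

From term 3 onward, concatenate the last term with the second-to-last: c·qq = cqq, cqq·c = cqqc, …
So term 8 is cqqccqqcqqccqqccqq·cqqccqqcqqc.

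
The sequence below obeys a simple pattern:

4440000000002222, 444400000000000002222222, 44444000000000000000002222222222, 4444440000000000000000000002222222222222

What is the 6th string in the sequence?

The n-th term is n+1 4's then 4n+1 0's then 3n-2 2's, where the shown terms are n = 2, 3, 4, 5.
For term 6, n = 7, so the run lengths are 8, 29, 19.

44444444000000000000000000000000000002222222222222222222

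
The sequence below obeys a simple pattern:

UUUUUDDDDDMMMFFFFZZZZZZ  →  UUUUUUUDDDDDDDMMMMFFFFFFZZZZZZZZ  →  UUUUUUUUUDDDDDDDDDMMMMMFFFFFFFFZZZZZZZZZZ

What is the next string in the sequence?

UUUUUUUUUUUDDDDDDDDDDDMMMMMMFFFFFFFFFFZZZZZZZZZZZZ

Term n consists of 2n+1 U's, followed by 2n+1 D's, followed by n+1 M's, followed by 2n F's, followed by 2n+2 Z's, where the shown terms are n = 2, 3, 4.
For the next term, n = 5, so the run lengths are 11, 11, 6, 10, 12.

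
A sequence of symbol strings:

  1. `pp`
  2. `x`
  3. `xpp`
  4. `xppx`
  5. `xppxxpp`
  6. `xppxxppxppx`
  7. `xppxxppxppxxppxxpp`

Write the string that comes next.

xppxxppxppxxppxxppxppxxppxppx

From term 3 onward, concatenate the last term with the second-to-last: x·pp = xpp, xpp·x = xppx, …
So term 8 is xppxxppxppxxppxxpp·xppxxppxppx.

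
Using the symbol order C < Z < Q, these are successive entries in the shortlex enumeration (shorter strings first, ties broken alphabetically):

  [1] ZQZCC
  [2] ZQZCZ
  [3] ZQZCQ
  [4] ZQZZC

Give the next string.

ZQZZZ

The successor of ZQZZC increments the rightmost position that isn't already Q and resets every position after it to C.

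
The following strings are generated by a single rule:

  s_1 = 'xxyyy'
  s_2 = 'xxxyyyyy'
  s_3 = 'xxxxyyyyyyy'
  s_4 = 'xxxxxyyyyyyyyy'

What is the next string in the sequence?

Term n consists of n x's, followed by 2n-1 y's, where the shown terms are n = 2, 3, 4, 5.
At n = 6 the blocks have lengths 6, 11.

xxxxxxyyyyyyyyyyy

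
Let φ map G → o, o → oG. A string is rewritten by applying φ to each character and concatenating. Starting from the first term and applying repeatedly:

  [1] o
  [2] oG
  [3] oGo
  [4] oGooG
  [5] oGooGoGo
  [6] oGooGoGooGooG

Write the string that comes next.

oGooGoGooGooGoGooGoGo

Applying the rule to each of the 13 symbols of oGooGoGooGooG gives the pieces oG o oG oG o oG o oG oG o oG oG o, which concatenate to the answer.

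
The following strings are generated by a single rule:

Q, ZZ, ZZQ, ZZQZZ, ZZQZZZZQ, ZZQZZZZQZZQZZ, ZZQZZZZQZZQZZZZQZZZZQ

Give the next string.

ZZQZZZZQZZQZZZZQZZZZQZZQZZZZQZZQZZ

Each term (from the third on) is the previous term followed by the one before it: term 3 = ZZ·Q = ZZQ.
Continuing: ZZQZZZZQZZQZZZZQZZZZQ · ZZQZZZZQZZQZZ gives term 8.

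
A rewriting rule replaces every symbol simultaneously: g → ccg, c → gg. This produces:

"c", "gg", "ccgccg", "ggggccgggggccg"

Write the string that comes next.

ccgccgccgccgggggccgccgccgccgccgggggccg

φ(ggggccgggggccg) expands symbol-by-symbol to ccg ccg ccg ccg gg gg ccg ccg ccg ccg ccg gg gg ccg; joining the 14 pieces gives the next term.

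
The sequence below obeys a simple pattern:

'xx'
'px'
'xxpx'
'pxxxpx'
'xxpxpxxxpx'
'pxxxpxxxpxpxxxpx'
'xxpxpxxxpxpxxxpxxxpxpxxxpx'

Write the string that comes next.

pxxxpxxxpxpxxxpxxxpxpxxxpxpxxxpxxxpxpxxxpx

Each term (from the third on) is the two preceding terms concatenated in order: term 3 = xx·px = xxpx.
The next term joins pxxxpxxxpxpxxxpx and xxpxpxxxpxpxxxpxxxpxpxxxpx.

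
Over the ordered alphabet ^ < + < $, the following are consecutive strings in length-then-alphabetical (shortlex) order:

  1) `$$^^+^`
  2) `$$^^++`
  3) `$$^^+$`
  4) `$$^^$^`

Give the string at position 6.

Stepping forward 2 times from $$^^$^: $$^^$^ → $$^^$+, then the target.

$$^^$$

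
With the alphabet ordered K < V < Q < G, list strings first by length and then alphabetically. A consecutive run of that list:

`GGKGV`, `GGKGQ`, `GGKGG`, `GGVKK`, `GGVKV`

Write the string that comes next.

The successor of GGVKV increments the rightmost position that isn't already G and resets every position after it to K.

GGVKQ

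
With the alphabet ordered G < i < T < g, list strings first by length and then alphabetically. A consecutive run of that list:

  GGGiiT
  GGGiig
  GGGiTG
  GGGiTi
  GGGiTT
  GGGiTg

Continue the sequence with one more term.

GGGigG

Find the rightmost character of GGGiTg below g, bump it to the next letter, and reset everything to its right to G.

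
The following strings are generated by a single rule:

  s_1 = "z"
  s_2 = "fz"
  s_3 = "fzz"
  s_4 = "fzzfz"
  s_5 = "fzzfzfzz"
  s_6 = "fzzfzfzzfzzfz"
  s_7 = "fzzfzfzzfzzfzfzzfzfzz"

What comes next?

fzzfzfzzfzzfzfzzfzfzzfzzfzfzzfzzfz

From term 3 onward, concatenate the last term with the second-to-last: fz·z = fzz, fzz·fz = fzzfz, …
So term 8 is fzzfzfzzfzzfzfzzfzfzz·fzzfzfzzfzzfz.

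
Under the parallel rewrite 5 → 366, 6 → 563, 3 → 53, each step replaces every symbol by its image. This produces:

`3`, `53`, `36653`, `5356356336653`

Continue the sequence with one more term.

φ(5356356336653) expands symbol-by-symbol to 366 53 366 563 53 366 563 53 53 563 563 366 53; joining the 13 pieces gives the next term.

3665336656353366563535356356336653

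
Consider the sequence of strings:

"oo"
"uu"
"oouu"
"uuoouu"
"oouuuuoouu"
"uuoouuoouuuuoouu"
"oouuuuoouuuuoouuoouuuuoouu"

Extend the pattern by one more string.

uuoouuoouuuuoouuoouuuuoouuuuoouuoouuuuoouu

This is a Fibonacci-style word recurrence s(k) = s(k−2)·s(k−1): e.g. oo·uu = oouu.
The next term joins uuoouuoouuuuoouu and oouuuuoouuuuoouuoouuuuoouu.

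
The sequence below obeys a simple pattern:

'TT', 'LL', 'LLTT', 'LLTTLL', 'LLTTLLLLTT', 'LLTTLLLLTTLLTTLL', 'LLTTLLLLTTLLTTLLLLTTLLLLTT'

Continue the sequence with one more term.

LLTTLLLLTTLLTTLLLLTTLLLLTTLLTTLLLLTTLLTTLL

Each term (from the third on) is the previous term followed by the one before it: term 3 = LL·TT = LLTT.
So term 8 is LLTTLLLLTTLLTTLLLLTTLLLLTT·LLTTLLLLTTLLTTLL.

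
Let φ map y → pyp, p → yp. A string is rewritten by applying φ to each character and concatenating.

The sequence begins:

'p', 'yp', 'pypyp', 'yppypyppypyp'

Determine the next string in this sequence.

pypypyppypyppypypyppypyppypyp

Expanding yppypyppypyp: y→pyp, p→yp, p→yp, y→pyp, p→yp, y→pyp, p→yp, p→yp, y→pyp, p→yp, y→pyp, p→yp. Concatenated: pyp yp yp pyp yp pyp yp yp pyp yp pyp yp.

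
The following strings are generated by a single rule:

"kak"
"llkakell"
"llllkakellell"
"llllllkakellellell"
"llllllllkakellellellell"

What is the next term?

s(k+1) = ll·s(k)·ell, so each term gains ll as a prefix and ell as a suffix.
One more step from llllllllkakellellellell gives the answer.

llllllllllkakellellellellell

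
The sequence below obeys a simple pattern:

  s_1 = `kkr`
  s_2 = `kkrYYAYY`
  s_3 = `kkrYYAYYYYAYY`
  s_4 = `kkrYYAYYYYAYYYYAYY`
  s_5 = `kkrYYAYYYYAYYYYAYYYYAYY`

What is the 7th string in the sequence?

The strings grow by a fixed suffix YYAYY each time.
From kkrYYAYYYYAYYYYAYYYYAYY, 2 further steps: kkrYYAYYYYAYYYYAYYYYAYY → kkrYYAYYYYAYYYYAYYYYAYYYYAYY → (answer).

kkrYYAYYYYAYYYYAYYYYAYYYYAYYYYAYY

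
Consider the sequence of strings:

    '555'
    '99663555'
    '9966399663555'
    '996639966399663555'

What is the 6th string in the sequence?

9966399663996639966399663555

Every step adds 99663 at the front: s(k+1) = 99663·s(k).
From 996639966399663555, 2 further steps: 996639966399663555 → 99663996639966399663555 → (answer).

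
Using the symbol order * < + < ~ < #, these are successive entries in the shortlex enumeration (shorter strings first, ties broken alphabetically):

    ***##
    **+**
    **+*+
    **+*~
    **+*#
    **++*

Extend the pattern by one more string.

**+++

Treat **++* as a base-4 numeral over the given alphabet and add one, carrying through any trailing #'s.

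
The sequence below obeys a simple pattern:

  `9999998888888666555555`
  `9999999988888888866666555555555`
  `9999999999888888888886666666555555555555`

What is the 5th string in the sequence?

9999999999999988888888888888866666666666555555555555555555

Each string has the form 9^{2n+2} 8^{2n+3} 6^{2n-1} 5^{3n}, where the shown terms are n = 2, 3, 4.
At n = 6 the blocks have lengths 14, 15, 11, 18.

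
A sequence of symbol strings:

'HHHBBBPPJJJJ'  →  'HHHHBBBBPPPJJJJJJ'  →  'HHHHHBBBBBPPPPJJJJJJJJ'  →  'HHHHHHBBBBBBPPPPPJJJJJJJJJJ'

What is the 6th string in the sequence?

Each string has the form H^{n+1} B^{n+1} P^{n} J^{2n}, where the shown terms are n = 2, 3, 4, 5.
For term 6, n = 7, so the run lengths are 8, 8, 7, 14.

HHHHHHHHBBBBBBBBPPPPPPPJJJJJJJJJJJJJJ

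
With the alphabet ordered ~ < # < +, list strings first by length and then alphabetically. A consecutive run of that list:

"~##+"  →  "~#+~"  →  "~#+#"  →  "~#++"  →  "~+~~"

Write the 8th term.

Advancing 3 positions from ~+~~ through ~+~~ → ~+~# → ~+~+ reaches term 8.

~+#~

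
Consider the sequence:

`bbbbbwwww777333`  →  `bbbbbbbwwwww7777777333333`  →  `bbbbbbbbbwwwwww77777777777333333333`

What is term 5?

bbbbbbbbbbbbbwwwwwwww7777777777777777777333333333333333

Each string has the form b^{2n+3} w^{n+3} 7^{4n-1} 3^{3n} (n = 1, 2, …).
For term 5, n = 5, so the run lengths are 13, 8, 19, 15.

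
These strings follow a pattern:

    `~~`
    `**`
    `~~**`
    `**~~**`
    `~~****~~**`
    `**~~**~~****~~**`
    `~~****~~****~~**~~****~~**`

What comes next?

From term 3 onward, concatenate the second-to-last term with the last: ~~·** = ~~**, **·~~** = **~~**, …
The next term joins **~~**~~****~~** and ~~****~~****~~**~~****~~**.

**~~**~~****~~**~~****~~****~~**~~****~~**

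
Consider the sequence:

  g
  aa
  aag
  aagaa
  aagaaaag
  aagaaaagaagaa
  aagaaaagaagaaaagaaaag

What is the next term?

Each term (from the third on) is the previous term followed by the one before it: term 3 = aa·g = aag.
The next term joins aagaaaagaagaaaagaaaag and aagaaaagaagaa.

aagaaaagaagaaaagaaaagaagaaaagaagaa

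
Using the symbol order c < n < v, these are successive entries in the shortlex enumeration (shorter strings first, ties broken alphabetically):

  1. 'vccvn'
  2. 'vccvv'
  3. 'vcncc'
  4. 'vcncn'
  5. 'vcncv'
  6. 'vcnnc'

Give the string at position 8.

vcnnv

Advancing 2 positions from vcnnc through vcnnc → vcnnn reaches term 8.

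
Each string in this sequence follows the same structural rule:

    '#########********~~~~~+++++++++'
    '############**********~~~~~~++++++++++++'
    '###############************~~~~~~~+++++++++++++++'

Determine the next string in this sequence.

Term n consists of 3n #'s, followed by 2n+2 *'s, followed by n+2 ~'s, followed by 3n +'s, where the shown terms are n = 3, 4, 5.
Setting n = 6 gives 18, 14, 8, 18 characters in each block.

##################**************~~~~~~~~++++++++++++++++++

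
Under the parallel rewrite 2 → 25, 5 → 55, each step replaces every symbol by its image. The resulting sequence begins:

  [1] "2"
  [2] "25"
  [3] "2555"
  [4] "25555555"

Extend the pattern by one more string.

2555555555555555

Apply φ to 25555555 symbol by symbol: 2→25, 5→55, 5→55, 5→55, 5→55, 5→55, 5→55, 5→55; joined: 25 55 55 55 55 55 55 55.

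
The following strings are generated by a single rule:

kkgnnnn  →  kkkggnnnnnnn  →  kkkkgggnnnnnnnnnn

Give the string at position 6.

Each string has the form k^{n+1} g^{n} n^{3n+1} (n = 1, 2, …).
Setting n = 6 gives 7, 6, 19 characters in each block.

kkkkkkkggggggnnnnnnnnnnnnnnnnnnn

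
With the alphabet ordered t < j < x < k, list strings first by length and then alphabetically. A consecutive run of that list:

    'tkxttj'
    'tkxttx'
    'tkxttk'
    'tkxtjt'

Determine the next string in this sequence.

tkxtjj

The successor of tkxtjt increments the rightmost position that isn't already k and resets every position after it to t.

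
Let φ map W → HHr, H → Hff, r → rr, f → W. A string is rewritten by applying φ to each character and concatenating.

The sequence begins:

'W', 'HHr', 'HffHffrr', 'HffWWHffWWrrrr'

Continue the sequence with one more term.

φ(HffWWHffWWrrrr) expands symbol-by-symbol to Hff W W HHr HHr Hff W W HHr HHr rr rr rr rr; joining the 14 pieces gives the next term.

HffWWHHrHHrHffWWHHrHHrrrrrrrrr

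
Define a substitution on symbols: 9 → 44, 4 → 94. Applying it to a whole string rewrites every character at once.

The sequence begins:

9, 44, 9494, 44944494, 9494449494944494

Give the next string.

44944494949444944494449494944494

φ(9494449494944494) expands symbol-by-symbol to 44 94 44 94 94 94 44 94 44 94 44 94 94 94 44 94; joining the 16 pieces gives the next term.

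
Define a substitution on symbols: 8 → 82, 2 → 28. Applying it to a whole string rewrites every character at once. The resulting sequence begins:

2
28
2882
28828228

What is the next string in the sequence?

2882822882282882

Apply φ to 28828228 symbol by symbol: 2→28, 8→82, 8→82, 2→28, 8→82, 2→28, 2→28, 8→82; joined: 28 82 82 28 82 28 28 82.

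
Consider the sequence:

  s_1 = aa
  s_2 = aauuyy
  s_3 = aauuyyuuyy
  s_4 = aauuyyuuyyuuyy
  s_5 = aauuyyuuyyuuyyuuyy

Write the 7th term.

Each term is the previous one with uuyy appended.
From aauuyyuuyyuuyyuuyy, 2 further steps: aauuyyuuyyuuyyuuyy → aauuyyuuyyuuyyuuyyuuyy → (answer).

aauuyyuuyyuuyyuuyyuuyyuuyy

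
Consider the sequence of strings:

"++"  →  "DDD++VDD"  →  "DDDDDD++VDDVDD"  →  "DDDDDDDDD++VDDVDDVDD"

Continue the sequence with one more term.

DDDDDDDDDDDD++VDDVDDVDDVDD

Each term wraps the previous one in DDD on the left and VDD on the right.
One more step from DDDDDDDDD++VDDVDDVDD gives the answer.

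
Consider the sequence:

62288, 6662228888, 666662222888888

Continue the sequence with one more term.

66666662222288888888

Each string has the form 6^{2n-1} 2^{n+1} 8^{2n} (n = 1, 2, …).
Setting n = 4 gives 7, 5, 8 characters in each block.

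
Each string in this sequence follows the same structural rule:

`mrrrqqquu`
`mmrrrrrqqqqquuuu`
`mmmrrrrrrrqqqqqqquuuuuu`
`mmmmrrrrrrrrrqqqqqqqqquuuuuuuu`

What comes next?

Reading off run lengths: m runs 1, 2, 3, 4; r runs 3, 5, 7, 9; q runs 3, 5, 7, 9; u runs 2, 4, 6, 8 — each is linear in n (n = 1, 2, …).
Setting n = 5 gives 5, 11, 11, 10 characters in each block.

mmmmmrrrrrrrrrrrqqqqqqqqqqquuuuuuuuuu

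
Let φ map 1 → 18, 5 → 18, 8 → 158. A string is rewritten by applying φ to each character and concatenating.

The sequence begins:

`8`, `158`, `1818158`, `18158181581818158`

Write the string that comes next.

φ(18158181581818158) expands symbol-by-symbol to 18 158 18 18 158 18 158 18 18 158 18 158 18 158 18 18 158; joining the 17 pieces gives the next term.

18158181815818158181815818158181581818158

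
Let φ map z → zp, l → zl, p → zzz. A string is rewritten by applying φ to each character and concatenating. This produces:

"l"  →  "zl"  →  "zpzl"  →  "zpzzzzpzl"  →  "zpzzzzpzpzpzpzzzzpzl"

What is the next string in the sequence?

zpzzzzpzpzpzpzzzzpzzzzpzzzzpzzzzpzpzpzpzzzzpzl

Replace each of the 20 characters of zpzzzzpzpzpzpzzzzpzl in place — zp zzz zp zp zp zp zzz zp zzz zp zzz zp zzz zp zp zp zp zzz zp zl — and concatenate.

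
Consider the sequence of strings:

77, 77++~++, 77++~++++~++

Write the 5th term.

Every step adds ++~++ to the end: s(k+1) = s(k)·++~++.
From 77++~++++~++, 2 further steps: 77++~++++~++ → 77++~++++~++++~++ → (answer).

77++~++++~++++~++++~++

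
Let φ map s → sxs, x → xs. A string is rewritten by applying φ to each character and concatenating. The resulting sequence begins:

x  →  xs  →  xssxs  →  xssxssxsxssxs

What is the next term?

Rewriting the 13 symbols of xssxssxsxssxs one by one yields xs sxs sxs xs sxs sxs xs sxs xs sxs sxs xs sxs; concatenated:

xssxssxsxssxssxsxssxsxssxssxsxssxs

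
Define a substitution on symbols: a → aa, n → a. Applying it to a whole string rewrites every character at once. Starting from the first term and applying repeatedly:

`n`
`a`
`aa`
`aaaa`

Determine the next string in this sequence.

aaaaaaaa

Apply φ to aaaa symbol by symbol: a→aa, a→aa, a→aa, a→aa; joined: aa aa aa aa.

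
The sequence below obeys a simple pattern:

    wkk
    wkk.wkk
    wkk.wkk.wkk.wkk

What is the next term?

s(k+1) = s(k)·.·s(k) — each term doubles the last with '.' between the halves.
Doubling wkk.wkk.wkk.wkk with '.' between the halves:

wkk.wkk.wkk.wkk.wkk.wkk.wkk.wkk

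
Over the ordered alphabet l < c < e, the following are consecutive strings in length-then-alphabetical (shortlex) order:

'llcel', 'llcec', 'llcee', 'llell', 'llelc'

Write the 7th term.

llecl

Advancing 2 positions from llelc through llelc → llele reaches term 7.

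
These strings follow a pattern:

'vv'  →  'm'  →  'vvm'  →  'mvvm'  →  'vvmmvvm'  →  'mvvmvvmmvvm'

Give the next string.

From term 3 onward, concatenate the second-to-last term with the last: vv·m = vvm, m·vvm = mvvm, …
So term 7 is vvmmvvm·mvvmvvmmvvm.

vvmmvvmmvvmvvmmvvm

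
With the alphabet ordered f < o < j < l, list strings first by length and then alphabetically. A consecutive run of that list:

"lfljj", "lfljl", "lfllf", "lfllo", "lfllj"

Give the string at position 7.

Advancing 2 positions from lfllj through lfllj → lflll reaches term 7.

lofff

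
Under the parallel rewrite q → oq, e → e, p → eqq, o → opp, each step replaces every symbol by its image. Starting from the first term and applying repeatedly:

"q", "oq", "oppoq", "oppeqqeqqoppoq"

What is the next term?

Applying the rule to each of the 14 symbols of oppeqqeqqoppoq gives the pieces opp eqq eqq e oq oq e oq oq opp eqq eqq opp oq, which concatenate to the answer.

oppeqqeqqeoqoqeoqoqoppeqqeqqoppoq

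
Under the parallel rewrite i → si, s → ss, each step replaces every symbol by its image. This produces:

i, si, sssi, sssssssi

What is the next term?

Rewriting each symbol of sssssssi: s→ss, s→ss, s→ss, s→ss, s→ss, s→ss, s→ss, i→si, which concatenates to ss ss ss ss ss ss ss si.

sssssssssssssssi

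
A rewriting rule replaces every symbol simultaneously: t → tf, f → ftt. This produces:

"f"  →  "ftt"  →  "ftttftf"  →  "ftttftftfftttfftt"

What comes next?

Replace each of the 17 characters of ftttftftfftttfftt in place — ftt tf tf tf ftt tf ftt tf ftt ftt tf tf tf ftt ftt tf tf — and concatenate.

ftttftftfftttfftttffttftttftftffttftttftf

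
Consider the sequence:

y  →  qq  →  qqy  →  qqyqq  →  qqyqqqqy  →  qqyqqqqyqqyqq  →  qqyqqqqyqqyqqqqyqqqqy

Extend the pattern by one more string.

qqyqqqqyqqyqqqqyqqqqyqqyqqqqyqqyqq

This is a Fibonacci-style word recurrence s(k) = s(k−1)·s(k−2): e.g. qq·y = qqy.
The next term joins qqyqqqqyqqyqqqqyqqqqy and qqyqqqqyqqyqq.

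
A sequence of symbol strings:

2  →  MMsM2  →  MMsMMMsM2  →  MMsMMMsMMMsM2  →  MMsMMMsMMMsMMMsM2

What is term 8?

MMsMMMsMMMsMMMsMMMsMMMsMMMsM2

Each term is the previous one with MMsM prepended.
From MMsMMMsMMMsMMMsM2, 3 further steps: MMsMMMsMMMsMMMsM2 → MMsMMMsMMMsMMMsMMMsM2 → MMsMMMsMMMsMMMsMMMsMMMsM2 → (answer).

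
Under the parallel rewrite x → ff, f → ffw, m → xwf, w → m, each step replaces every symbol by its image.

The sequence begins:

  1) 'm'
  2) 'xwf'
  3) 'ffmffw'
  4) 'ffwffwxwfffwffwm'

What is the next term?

Replace each of the 16 characters of ffwffwxwfffwffwm in place — ffw ffw m ffw ffw m ff m ffw ffw ffw m ffw ffw m xwf — and concatenate.

ffwffwmffwffwmffmffwffwffwmffwffwmxwf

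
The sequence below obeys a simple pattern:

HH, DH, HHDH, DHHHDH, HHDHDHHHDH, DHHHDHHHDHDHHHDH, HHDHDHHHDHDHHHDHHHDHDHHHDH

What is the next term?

DHHHDHHHDHDHHHDHHHDHDHHHDHDHHHDHHHDHDHHHDH

From term 3 onward, concatenate the second-to-last term with the last: HH·DH = HHDH, DH·HHDH = DHHHDH, …
The next term joins DHHHDHHHDHDHHHDH and HHDHDHHHDHDHHHDHHHDHDHHHDH.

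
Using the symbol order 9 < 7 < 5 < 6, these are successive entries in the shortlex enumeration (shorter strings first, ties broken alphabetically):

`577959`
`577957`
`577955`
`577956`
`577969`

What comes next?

Find the rightmost character of 577969 below 6, bump it to the next letter, and reset everything to its right to 9.

577967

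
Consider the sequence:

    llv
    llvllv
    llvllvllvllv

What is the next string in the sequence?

llvllvllvllvllvllvllvllv

s(k+1) = s(k)·s(k) — each term doubles the last.
One more doubling of llvllvllvllv gives the answer.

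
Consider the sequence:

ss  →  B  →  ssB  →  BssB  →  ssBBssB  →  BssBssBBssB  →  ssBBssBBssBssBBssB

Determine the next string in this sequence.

BssBssBBssBssBBssBBssBssBBssB

Each term (from the third on) is the two preceding terms concatenated in order: term 3 = ss·B = ssB.
The next term joins BssBssBBssB and ssBBssBBssBssBBssB.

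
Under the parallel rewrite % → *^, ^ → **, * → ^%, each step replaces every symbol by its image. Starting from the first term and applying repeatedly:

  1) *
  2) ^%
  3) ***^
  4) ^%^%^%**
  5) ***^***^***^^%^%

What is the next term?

Applying the rule to each of the 16 symbols of ***^***^***^^%^% gives the pieces ^% ^% ^% ** ^% ^% ^% ** ^% ^% ^% ** ** *^ ** *^, which concatenate to the answer.

^%^%^%**^%^%^%**^%^%^%*****^***^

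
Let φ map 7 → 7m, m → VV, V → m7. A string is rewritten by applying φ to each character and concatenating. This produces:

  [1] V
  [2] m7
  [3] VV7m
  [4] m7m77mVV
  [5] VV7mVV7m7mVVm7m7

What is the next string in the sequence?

Rewriting the 16 symbols of VV7mVV7m7mVVm7m7 one by one yields m7 m7 7m VV m7 m7 7m VV 7m VV m7 m7 VV 7m VV 7m; concatenated:

m7m77mVVm7m77mVV7mVVm7m7VV7mVV7m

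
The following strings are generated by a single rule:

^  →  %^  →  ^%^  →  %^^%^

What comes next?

^%^%^^%^

Each term (from the third on) is the two preceding terms concatenated in order: term 3 = ^·%^ = ^%^.
So term 5 is ^%^·%^^%^.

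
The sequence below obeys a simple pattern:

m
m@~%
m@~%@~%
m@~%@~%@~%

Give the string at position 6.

m@~%@~%@~%@~%@~%

The strings grow by a fixed suffix @~% each time.
From m@~%@~%@~%, 2 further steps: m@~%@~%@~% → m@~%@~%@~%@~% → (answer).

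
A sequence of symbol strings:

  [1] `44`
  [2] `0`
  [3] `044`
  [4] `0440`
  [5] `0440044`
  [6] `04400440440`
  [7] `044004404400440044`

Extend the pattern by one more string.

Each term (from the third on) is the previous term followed by the one before it: term 3 = 0·44 = 044.
The next term joins 044004404400440044 and 04400440440.

04400440440044004404400440440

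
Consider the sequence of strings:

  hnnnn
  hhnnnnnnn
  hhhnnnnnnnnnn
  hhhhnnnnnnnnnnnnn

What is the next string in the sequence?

The n-th term is n h's then 3n+1 n's (n = 1, 2, …).
Setting n = 5 gives 5, 16 characters in each block.

hhhhhnnnnnnnnnnnnnnnn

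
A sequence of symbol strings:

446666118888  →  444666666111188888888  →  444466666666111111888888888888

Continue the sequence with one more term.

444446666666666111111118888888888888888

Reading off run lengths: 4 runs 2, 3, 4; 6 runs 4, 6, 8; 1 runs 2, 4, 6; 8 runs 4, 8, 12 — each is linear in n (n = 1, 2, …).
At n = 4 the blocks have lengths 5, 10, 8, 16.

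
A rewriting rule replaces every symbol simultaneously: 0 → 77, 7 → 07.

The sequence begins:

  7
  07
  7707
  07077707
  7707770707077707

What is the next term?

07077707070777077707770707077707

Replace each of the 16 characters of 7707770707077707 in place — 07 07 77 07 07 07 77 07 77 07 77 07 07 07 77 07 — and concatenate.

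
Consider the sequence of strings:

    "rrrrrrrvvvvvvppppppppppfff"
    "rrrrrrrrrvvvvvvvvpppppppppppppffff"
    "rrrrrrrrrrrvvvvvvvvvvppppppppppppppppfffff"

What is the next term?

Reading off run lengths: r runs 7, 9, 11; v runs 6, 8, 10; p runs 10, 13, 16; f runs 3, 4, 5 — each is linear in n, where the shown terms are n = 3, 4, 5.
Setting n = 6 gives 13, 12, 19, 6 characters in each block.

rrrrrrrrrrrrrvvvvvvvvvvvvpppppppppppppppppppffffff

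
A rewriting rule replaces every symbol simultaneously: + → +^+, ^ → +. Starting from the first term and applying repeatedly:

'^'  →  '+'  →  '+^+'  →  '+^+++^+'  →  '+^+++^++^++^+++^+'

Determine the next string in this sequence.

+^+++^++^++^+++^++^+++^++^+++^++^++^+++^+

φ(+^+++^++^++^+++^+) expands symbol-by-symbol to +^+ + +^+ +^+ +^+ + +^+ +^+ + +^+ +^+ + +^+ +^+ +^+ + +^+; joining the 17 pieces gives the next term.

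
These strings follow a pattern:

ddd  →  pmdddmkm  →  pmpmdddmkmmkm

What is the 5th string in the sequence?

pmpmpmpmdddmkmmkmmkmmkm

Every step adds pm to the front and mkm to the end of the previous string.
From pmpmdddmkmmkm, 2 further steps: pmpmdddmkmmkm → pmpmpmdddmkmmkmmkm → (answer).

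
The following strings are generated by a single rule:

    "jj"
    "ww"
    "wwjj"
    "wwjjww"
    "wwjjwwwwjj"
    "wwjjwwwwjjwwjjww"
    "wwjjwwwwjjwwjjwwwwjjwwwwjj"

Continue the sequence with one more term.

wwjjwwwwjjwwjjwwwwjjwwwwjjwwjjwwwwjjwwjjww

Each term (from the third on) is the previous term followed by the one before it: term 3 = ww·jj = wwjj.
So term 8 is wwjjwwwwjjwwjjwwwwjjwwwwjj·wwjjwwwwjjwwjjww.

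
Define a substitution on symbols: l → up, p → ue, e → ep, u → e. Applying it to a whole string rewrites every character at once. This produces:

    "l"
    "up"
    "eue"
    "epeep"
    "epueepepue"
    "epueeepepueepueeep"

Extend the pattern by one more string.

epueeepepepueepueeepepueeepepepue

Applying the rule to each of the 18 symbols of epueeepepueepueeep gives the pieces ep ue e ep ep ep ue ep ue e ep ep ue e ep ep ep ue, which concatenate to the answer.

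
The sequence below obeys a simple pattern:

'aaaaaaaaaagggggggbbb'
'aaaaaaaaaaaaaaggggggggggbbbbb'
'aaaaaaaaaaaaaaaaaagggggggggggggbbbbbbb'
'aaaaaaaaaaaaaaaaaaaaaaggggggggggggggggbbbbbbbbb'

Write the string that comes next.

The n-th term is 4n+2 a's then 3n+1 g's then 2n-1 b's, where the shown terms are n = 2, 3, 4, 5.
Setting n = 6 gives 26, 19, 11 characters in each block.

aaaaaaaaaaaaaaaaaaaaaaaaaagggggggggggggggggggbbbbbbbbbbb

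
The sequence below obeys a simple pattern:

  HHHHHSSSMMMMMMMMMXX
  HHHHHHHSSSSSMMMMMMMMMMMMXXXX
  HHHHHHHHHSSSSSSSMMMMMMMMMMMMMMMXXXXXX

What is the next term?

HHHHHHHHHHHSSSSSSSSSMMMMMMMMMMMMMMMMMMXXXXXXXX

The n-th term is 2n+1 H's then 2n-1 S's then 3n+3 M's then 2n-2 X's, where the shown terms are n = 2, 3, 4.
For the next term, n = 5, so the run lengths are 11, 9, 18, 8.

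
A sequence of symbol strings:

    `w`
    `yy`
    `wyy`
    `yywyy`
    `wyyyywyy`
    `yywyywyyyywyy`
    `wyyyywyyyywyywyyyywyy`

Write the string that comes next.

Each term (from the third on) is the two preceding terms concatenated in order: term 3 = w·yy = wyy.
So term 8 is yywyywyyyywyy·wyyyywyyyywyywyyyywyy.

yywyywyyyywyywyyyywyyyywyywyyyywyy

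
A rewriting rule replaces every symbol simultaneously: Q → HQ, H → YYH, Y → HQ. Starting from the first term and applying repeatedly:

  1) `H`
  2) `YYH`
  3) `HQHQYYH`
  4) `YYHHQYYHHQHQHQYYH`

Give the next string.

HQHQYYHYYHHQHQHQYYHYYHHQYYHHQYYHHQHQHQYYH

φ(YYHHQYYHHQHQHQYYH) expands symbol-by-symbol to HQ HQ YYH YYH HQ HQ HQ YYH YYH HQ YYH HQ YYH HQ HQ HQ YYH; joining the 17 pieces gives the next term.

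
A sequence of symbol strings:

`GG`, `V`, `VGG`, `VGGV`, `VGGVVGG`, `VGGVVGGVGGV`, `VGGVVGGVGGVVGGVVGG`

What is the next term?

From term 3 onward, concatenate the last term with the second-to-last: V·GG = VGG, VGG·V = VGGV, …
Continuing: VGGVVGGVGGVVGGVVGG · VGGVVGGVGGV gives term 8.

VGGVVGGVGGVVGGVVGGVGGVVGGVGGV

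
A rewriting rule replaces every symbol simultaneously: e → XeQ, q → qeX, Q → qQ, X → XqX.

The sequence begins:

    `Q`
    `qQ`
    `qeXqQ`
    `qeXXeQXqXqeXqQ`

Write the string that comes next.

Replace each of the 14 characters of qeXXeQXqXqeXqQ in place — qeX XeQ XqX XqX XeQ qQ XqX qeX XqX qeX XeQ XqX qeX qQ — and concatenate.

qeXXeQXqXXqXXeQqQXqXqeXXqXqeXXeQXqXqeXqQ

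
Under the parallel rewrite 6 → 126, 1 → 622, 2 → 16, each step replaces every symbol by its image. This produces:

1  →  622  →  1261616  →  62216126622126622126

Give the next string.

126161662212662216126126161662216126126161662216126

Applying the rule to each of the 20 symbols of 62216126622126622126 gives the pieces 126 16 16 622 126 622 16 126 126 16 16 622 16 126 126 16 16 622 16 126, which concatenate to the answer.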